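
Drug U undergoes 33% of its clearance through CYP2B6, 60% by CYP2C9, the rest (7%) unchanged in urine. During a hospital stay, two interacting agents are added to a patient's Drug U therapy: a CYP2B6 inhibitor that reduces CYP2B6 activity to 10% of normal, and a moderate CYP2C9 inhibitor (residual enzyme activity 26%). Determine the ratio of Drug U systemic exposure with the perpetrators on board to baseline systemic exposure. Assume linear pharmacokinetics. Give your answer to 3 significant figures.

CYP2B6: 0.33 × 0.1 = 0.033
CYP2C9: 0.6 × 0.26 = 0.156
Other: 0.07 (unchanged)
New clearance relative to baseline: 0.033 + 0.156 + 0.07 = 0.259.
Net systemic exposure ratio = 1 / 0.259 = 3.86.

3.86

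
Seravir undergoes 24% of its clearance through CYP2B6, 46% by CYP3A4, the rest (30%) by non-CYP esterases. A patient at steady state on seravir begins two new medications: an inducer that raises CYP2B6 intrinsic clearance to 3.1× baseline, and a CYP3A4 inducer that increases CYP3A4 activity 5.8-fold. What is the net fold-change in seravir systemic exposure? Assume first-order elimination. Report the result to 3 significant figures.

CYP2B6: 0.24 × 3.1 = 0.744
CYP3A4: 0.46 × 5.8 = 2.668
Other: 0.3 (unchanged)
CL_new/CL_old = 0.744 + 2.668 + 0.3 = 3.712.
Because systemic exposure varies inversely with clearance, the combined effect is 1 / 3.712 = 0.269.

0.269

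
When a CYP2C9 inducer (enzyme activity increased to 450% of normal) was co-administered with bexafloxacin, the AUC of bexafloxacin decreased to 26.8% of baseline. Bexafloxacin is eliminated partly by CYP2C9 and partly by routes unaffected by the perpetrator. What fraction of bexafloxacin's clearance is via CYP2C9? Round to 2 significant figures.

0.78

Call the CYP2C9 fraction fm. After the interaction, CL_new/CL_old = fm × 4.5 + (1 − fm).
AUC ratio = 1 / (new CL fraction), so new CL fraction = 1 / 0.268 = 3.731.
fm × 4.5 + 1 − fm = 3.731  ⇒  fm × (4.5 − 1) = 2.731  ⇒  fm = 0.78.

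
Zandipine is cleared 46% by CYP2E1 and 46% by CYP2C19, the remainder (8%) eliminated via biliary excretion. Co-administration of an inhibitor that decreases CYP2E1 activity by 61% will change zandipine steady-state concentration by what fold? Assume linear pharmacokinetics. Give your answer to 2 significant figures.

The CYP2E1 pathway (46% of clearance) is reduced to 0.39× activity: 0.46 × 0.39 = 0.1794.
CYP2C19 (46%) and the residual 8% are unaffected.
New clearance relative to baseline: 0.1794 + 0.46 + 0.08 = 0.7194.
Steady-state concentration is inversely proportional to clearance, so the fold-change is 1 / 0.7194 = 1.4.

1.4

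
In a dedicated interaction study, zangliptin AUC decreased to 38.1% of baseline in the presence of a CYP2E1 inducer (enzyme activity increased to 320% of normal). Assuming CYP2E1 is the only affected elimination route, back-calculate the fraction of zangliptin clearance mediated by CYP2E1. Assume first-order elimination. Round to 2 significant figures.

0.74

Let fm be the CYP2E1 fraction. New clearance relative to baseline = fm × 3.2 + (1 − fm).
AUC ratio = 1 / (new CL fraction), so new CL fraction = 1 / 0.381 = 2.625.
fm × 3.2 + 1 − fm = 2.625  ⇒  fm × (3.2 − 1) = 1.625  ⇒  fm = 0.74.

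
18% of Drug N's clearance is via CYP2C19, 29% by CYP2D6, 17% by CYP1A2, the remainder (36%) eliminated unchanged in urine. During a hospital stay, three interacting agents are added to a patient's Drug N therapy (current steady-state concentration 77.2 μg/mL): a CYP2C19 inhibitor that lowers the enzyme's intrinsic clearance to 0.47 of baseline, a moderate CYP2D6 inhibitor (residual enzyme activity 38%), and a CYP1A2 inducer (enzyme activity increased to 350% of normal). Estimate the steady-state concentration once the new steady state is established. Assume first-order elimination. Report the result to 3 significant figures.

CYP2C19: 0.18 × 0.47 = 0.0846
CYP2D6: 0.29 × 0.38 = 0.1102
CYP1A2: 0.17 × 3.5 = 0.595
Other: 0.36 (unchanged)
Relative clearance = 0.0846 + 0.1102 + 0.595 + 0.36 = 1.1498.
New steady-state concentration = 77.2 / 1.1498 = 67.1 μg/mL (concentration scales inversely with clearance).

67.1 μg/mL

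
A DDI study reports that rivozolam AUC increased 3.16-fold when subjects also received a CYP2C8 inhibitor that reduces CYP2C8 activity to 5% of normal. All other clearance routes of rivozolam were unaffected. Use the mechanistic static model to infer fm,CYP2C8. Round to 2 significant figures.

0.72

Let fm be the CYP2C8 fraction. New clearance relative to baseline = fm × 0.05 + (1 − fm).
AUC ratio = 1 / (new CL fraction), so new CL fraction = 1 / 3.16 = 0.3165.
fm × 0.05 + 1 − fm = 0.3165  ⇒  fm × (0.05 − 1) = −0.6835  ⇒  fm = 0.72.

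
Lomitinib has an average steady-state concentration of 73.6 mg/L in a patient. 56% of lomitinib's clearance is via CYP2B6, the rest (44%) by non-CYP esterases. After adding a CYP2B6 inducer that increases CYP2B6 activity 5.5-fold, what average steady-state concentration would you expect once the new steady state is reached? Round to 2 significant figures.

21 mg/L

The CYP2B6 pathway (56% of clearance) rises to 5.5× activity: 0.56 × 5.5 = 3.08.
Non-CYP routes (44%) are unchanged.
New clearance relative to baseline: 3.08 + 0.44 = 3.52.
Average steady-state concentration ∝ 1/CL, so new value = 73.6 / 3.52 = 21 mg/L.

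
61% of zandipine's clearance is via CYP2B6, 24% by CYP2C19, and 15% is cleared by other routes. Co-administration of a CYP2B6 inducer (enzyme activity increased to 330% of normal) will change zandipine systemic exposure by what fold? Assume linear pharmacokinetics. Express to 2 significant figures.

The CYP2B6 pathway (61% of clearance) increases to 3.3× activity: 0.61 × 3.3 = 2.013.
CYP2C19 (24%) and the residual 15% are unaffected.
Relative clearance = 2.013 + 0.24 + 0.15 = 2.403.
Systemic exposure ratio = CL_old/CL_new = 1 / 2.403 = 0.42.

0.42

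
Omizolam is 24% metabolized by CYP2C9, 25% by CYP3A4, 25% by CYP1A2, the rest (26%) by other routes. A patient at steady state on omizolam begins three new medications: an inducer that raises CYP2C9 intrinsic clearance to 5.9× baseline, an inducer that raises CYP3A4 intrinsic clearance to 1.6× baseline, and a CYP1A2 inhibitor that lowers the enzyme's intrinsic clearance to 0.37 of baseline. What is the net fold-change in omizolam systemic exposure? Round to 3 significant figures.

0.461

The CYP2C9 pathway (24% of clearance) increases to 5.9× activity: 0.24 × 5.9 = 1.416.
The CYP3A4 pathway (25% of clearance) is boosted to 1.6× activity: 0.25 × 1.6 = 0.4.
The CYP1A2 pathway (25% of clearance) falls to 0.37× activity: 0.25 × 0.37 = 0.0925.
Non-CYP routes (26%) are unchanged.
CL_new/CL_old = 1.416 + 0.4 + 0.0925 + 0.26 = 2.1685.
Because systemic exposure varies inversely with clearance, the combined effect is 1 / 2.1685 = 0.461.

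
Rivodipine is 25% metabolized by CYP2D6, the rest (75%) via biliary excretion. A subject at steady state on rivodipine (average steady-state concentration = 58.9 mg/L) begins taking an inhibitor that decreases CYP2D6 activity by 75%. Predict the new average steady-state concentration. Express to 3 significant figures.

The CYP2D6 pathway (25% of clearance) drops to 0.25× activity: 0.25 × 0.25 = 0.0625.
The remaining 75% of clearance is unaffected.
CL_new/CL_old = 0.0625 + 0.75 = 0.8125.
New average steady-state concentration = baseline ÷ relative clearance = 58.9 / 0.8125 = 72.5 mg/L.

72.5 mg/L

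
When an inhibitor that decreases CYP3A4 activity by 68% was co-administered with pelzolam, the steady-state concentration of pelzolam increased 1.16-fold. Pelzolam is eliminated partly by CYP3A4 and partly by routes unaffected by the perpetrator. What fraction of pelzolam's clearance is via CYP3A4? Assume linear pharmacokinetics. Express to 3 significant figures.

0.203

Write x for the fraction cleared via CYP3A4. The observed steady-state concentration change means clearance fell to 1/1.16 = 0.8621 of baseline.
Only the CYP3A4 route changed, so 0.8621 = x·0.32 + (1 − x), giving x = 0.203.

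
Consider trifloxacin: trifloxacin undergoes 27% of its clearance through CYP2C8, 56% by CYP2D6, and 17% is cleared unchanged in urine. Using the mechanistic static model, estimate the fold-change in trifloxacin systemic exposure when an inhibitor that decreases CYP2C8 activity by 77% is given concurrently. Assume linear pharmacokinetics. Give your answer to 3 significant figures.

1.26

The CYP2C8 pathway (27% of clearance) falls to 0.23× activity: 0.27 × 0.23 = 0.0621.
CYP2D6 (56%) and the residual 17% are unaffected.
CL_new/CL_old = 0.0621 + 0.56 + 0.17 = 0.7921.
Since systemic exposure ∝ 1/CL, the ratio is 1 / 0.7921 = 1.26.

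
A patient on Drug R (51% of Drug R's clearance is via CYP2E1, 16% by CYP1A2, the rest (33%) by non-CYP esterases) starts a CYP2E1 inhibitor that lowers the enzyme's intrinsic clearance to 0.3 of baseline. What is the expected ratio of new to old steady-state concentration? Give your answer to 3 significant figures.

The CYP2E1 pathway (51% of clearance) drops to 0.3× activity: 0.51 × 0.3 = 0.153.
CYP1A2 (16%) and the residual 33% are unaffected.
New clearance relative to baseline: 0.153 + 0.16 + 0.33 = 0.643.
Steady-state concentration is inversely proportional to clearance, so the fold-change is 1 / 0.643 = 1.56.

1.56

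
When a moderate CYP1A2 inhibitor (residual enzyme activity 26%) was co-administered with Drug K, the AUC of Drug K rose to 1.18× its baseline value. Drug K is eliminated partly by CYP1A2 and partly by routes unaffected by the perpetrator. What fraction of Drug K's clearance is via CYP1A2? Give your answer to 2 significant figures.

0.21

Call the CYP1A2 fraction fm. After the interaction, CL_new/CL_old = fm × 0.26 + (1 − fm).
AUC ratio = 1 / (new CL fraction), so new CL fraction = 1 / 1.18 = 0.8475.
fm × 0.26 + 1 − fm = 0.8475  ⇒  fm × (0.26 − 1) = −0.1525  ⇒  fm = 0.21.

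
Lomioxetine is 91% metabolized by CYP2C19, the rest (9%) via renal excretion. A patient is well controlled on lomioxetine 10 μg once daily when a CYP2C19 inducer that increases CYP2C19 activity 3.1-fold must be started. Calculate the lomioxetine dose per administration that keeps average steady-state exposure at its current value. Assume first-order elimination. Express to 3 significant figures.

29.1 μg

The CYP2C19 pathway (91% of clearance) is boosted to 3.1× activity: 0.91 × 3.1 = 2.821.
Non-CYP routes (9%) are unchanged.
Relative clearance = 2.821 + 0.09 = 2.911.
Exposure is unchanged when dose changes in proportion to clearance. New dose = 10 μg × 2.911 = 29.1 μg.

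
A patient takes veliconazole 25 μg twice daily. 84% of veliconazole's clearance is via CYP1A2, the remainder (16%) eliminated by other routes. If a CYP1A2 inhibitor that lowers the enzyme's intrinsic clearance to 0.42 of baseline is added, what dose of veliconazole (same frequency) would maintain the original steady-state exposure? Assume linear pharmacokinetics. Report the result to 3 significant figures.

12.8 μg

CYP1A2: 0.84 × 0.42 = 0.3528
Other: 0.16 (unchanged)
CL_new/CL_old = 0.3528 + 0.16 = 0.5128.
Exposure is unchanged when dose changes in proportion to clearance. New dose = 25 μg × 0.5128 = 12.8 μg.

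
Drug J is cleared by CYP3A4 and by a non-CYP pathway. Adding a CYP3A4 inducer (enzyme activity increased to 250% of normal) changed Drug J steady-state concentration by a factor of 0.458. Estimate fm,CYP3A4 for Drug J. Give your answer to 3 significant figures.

0.789

Let x = fm,CYP3A4. Because steady-state concentration ∝ 1/CL, relative clearance rose to 1/0.458 = 2.183.
Only the CYP3A4 route changed, so 2.183 = x·2.5 + (1 − x), giving x = 0.789.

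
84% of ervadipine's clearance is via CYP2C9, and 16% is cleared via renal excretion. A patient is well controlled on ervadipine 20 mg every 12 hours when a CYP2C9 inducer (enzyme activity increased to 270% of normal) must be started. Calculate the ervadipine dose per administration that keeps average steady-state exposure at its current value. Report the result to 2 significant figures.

49 mg

The CYP2C9 pathway (84% of clearance) increases to 2.7× activity: 0.84 × 2.7 = 2.268.
Non-CYP routes (16%) are unchanged.
Relative clearance = 2.268 + 0.16 = 2.428.
To maintain the same steady-state level, dose must scale with clearance: new dose = 20 × 2.428 = 49 mg.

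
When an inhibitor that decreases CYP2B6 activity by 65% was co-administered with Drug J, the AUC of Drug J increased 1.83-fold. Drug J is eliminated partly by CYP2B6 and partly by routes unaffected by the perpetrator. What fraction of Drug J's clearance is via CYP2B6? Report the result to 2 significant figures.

0.70

CL'/CL = 1 / 1.83 = 0.5464
0.35·fm + (1 − fm) = 0.5464
fm = (0.5464 − 1) / (0.35 − 1) = 0.70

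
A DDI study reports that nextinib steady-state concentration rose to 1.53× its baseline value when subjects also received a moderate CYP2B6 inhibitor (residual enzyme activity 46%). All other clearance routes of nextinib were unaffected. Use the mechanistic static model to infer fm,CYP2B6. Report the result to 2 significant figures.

Call the CYP2B6 fraction fm. After the interaction, CL_new/CL_old = fm × 0.46 + (1 − fm).
Steady-state concentration ratio = 1 / (new CL fraction), so new CL fraction = 1 / 1.53 = 0.6536.
fm × 0.46 + 1 − fm = 0.6536  ⇒  fm × (0.46 − 1) = −0.3464  ⇒  fm = 0.64.

0.64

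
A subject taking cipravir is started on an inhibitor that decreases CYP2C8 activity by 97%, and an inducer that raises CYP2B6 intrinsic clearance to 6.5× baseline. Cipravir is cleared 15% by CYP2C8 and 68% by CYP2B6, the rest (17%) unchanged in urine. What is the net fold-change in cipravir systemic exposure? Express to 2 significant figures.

0.22

CYP2C8: 0.15 × 0.03 = 0.0045
CYP2B6: 0.68 × 6.5 = 4.42
Other: 0.17 (unchanged)
New clearance relative to baseline: 0.0045 + 4.42 + 0.17 = 4.5945.
Because systemic exposure varies inversely with clearance, the combined effect is 1 / 4.5945 = 0.22.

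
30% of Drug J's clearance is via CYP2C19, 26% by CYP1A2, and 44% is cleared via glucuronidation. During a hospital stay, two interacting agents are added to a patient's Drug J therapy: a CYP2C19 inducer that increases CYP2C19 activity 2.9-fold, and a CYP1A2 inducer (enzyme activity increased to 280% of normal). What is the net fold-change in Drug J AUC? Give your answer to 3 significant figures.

The CYP2C19 pathway (30% of clearance) rises to 2.9× activity: 0.3 × 2.9 = 0.87.
The CYP1A2 pathway (26% of clearance) increases to 2.8× activity: 0.26 × 2.8 = 0.728.
Non-CYP routes (44%) are unchanged.
New clearance relative to baseline: 0.87 + 0.728 + 0.44 = 2.038.
Net AUC ratio = 1 / 2.038 = 0.491.

0.491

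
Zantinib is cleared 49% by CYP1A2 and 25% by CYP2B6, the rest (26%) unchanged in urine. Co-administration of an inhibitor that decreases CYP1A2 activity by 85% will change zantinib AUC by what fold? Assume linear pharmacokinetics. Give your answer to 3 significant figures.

The CYP1A2 pathway (49% of clearance) drops to 0.15× activity: 0.49 × 0.15 = 0.0735.
CYP2B6 (25%) and the residual 26% are unaffected.
New clearance relative to baseline: 0.0735 + 0.25 + 0.26 = 0.5835.
AUC ratio = CL_old/CL_new = 1 / 0.5835 = 1.71.

1.71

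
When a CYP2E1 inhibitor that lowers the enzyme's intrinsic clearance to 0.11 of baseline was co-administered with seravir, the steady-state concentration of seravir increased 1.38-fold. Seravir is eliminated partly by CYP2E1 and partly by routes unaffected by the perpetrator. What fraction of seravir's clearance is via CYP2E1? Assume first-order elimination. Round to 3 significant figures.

0.309

CL'/CL = 1 / 1.38 = 0.7246
0.11·fm + (1 − fm) = 0.7246
fm = (0.7246 − 1) / (0.11 − 1) = 0.309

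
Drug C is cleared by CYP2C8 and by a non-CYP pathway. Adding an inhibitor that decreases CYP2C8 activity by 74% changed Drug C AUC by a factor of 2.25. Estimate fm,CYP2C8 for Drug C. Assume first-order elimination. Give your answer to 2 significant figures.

Let fm be the CYP2C8 fraction. New clearance relative to baseline = fm × 0.26 + (1 − fm).
AUC ratio = 1 / (new CL fraction), so new CL fraction = 1 / 2.25 = 0.4444.
fm × 0.26 + 1 − fm = 0.4444  ⇒  fm × (0.26 − 1) = −0.5556  ⇒  fm = 0.75.

0.75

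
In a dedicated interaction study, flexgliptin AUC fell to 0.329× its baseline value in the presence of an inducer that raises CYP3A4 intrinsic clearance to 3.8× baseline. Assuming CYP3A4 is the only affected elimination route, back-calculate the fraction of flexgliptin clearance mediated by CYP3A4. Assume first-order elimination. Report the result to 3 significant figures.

Let fm be the CYP3A4 fraction. New clearance relative to baseline = fm × 3.8 + (1 − fm).
AUC ratio = 1 / (new CL fraction), so new CL fraction = 1 / 0.329 = 3.04.
fm × 3.8 + 1 − fm = 3.04  ⇒  fm × (3.8 − 1) = 2.04  ⇒  fm = 0.728.

0.728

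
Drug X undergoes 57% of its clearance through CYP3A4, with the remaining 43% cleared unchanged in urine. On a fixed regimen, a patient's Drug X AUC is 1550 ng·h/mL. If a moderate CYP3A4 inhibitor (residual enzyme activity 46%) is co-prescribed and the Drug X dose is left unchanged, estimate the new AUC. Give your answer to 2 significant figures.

CYP3A4: 0.57 × 0.46 = 0.2622
Other: 0.43 (unchanged)
Relative clearance = 0.2622 + 0.43 = 0.6922.
New AUC = baseline ÷ relative clearance = 1550 / 0.6922 = 2.2 × 10³ ng·h/mL.

2.2 × 10³ ng·h/mL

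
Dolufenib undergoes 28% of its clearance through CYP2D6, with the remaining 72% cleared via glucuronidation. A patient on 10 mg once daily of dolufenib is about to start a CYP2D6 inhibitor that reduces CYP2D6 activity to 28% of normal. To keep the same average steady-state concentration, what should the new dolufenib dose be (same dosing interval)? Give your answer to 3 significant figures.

The CYP2D6 pathway (28% of clearance) drops to 0.28× activity: 0.28 × 0.28 = 0.0784.
The remaining 72% of clearance is unaffected.
CL_new/CL_old = 0.0784 + 0.72 = 0.7984.
To maintain the same steady-state level, dose must scale with clearance: new dose = 10 × 0.7984 = 7.98 mg.

7.98 mg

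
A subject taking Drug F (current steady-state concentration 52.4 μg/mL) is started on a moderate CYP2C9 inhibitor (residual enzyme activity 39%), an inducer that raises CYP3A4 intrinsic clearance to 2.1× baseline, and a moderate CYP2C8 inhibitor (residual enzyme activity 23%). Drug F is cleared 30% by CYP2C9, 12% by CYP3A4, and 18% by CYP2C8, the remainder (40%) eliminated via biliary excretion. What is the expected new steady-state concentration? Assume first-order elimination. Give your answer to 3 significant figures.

The CYP2C9 pathway (30% of clearance) is reduced to 0.39× activity: 0.3 × 0.39 = 0.117.
The CYP3A4 pathway (12% of clearance) is boosted to 2.1× activity: 0.12 × 2.1 = 0.252.
The CYP2C8 pathway (18% of clearance) falls to 0.23× activity: 0.18 × 0.23 = 0.0414.
Non-CYP routes (40%) are unchanged.
New clearance relative to baseline: 0.117 + 0.252 + 0.0414 + 0.4 = 0.8104.
New steady-state concentration = 52.4 / 0.8104 = 64.7 μg/mL (concentration scales inversely with clearance).

64.7 μg/mL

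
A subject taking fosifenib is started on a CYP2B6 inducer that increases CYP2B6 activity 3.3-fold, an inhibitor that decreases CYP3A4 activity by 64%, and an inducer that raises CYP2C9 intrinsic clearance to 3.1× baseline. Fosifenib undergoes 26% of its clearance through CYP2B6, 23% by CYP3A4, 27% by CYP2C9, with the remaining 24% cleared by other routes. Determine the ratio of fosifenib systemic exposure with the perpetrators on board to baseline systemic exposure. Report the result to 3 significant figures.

0.496

The CYP2B6 pathway (26% of clearance) rises to 3.3× activity: 0.26 × 3.3 = 0.858.
The CYP3A4 pathway (23% of clearance) drops to 0.36× activity: 0.23 × 0.36 = 0.0828.
The CYP2C9 pathway (27% of clearance) is boosted to 3.1× activity: 0.27 × 3.1 = 0.837.
Non-CYP routes (24%) are unchanged.
CL_new/CL_old = 0.858 + 0.0828 + 0.837 + 0.24 = 2.0178.
Because systemic exposure varies inversely with clearance, the combined effect is 1 / 2.0178 = 0.496.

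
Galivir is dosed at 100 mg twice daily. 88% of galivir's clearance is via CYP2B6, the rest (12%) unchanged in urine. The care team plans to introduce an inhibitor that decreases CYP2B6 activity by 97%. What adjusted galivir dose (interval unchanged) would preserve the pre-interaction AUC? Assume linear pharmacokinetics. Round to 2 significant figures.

15 mg

The CYP2B6 pathway (88% of clearance) falls to 0.03× activity: 0.88 × 0.03 = 0.0264.
Non-CYP routes (12%) are unchanged.
Relative clearance = 0.0264 + 0.12 = 0.1464.
To maintain the same steady-state level, dose must scale with clearance: new dose = 100 × 0.1464 = 15 mg.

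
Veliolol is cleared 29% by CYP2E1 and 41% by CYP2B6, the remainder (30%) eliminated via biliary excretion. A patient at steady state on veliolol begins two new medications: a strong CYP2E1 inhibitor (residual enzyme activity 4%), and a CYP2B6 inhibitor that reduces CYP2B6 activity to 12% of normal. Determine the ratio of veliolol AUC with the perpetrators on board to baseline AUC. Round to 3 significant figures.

The CYP2E1 pathway (29% of clearance) drops to 0.04× activity: 0.29 × 0.04 = 0.0116.
The CYP2B6 pathway (41% of clearance) falls to 0.12× activity: 0.41 × 0.12 = 0.0492.
Non-CYP routes (30%) are unchanged.
New clearance relative to baseline: 0.0116 + 0.0492 + 0.3 = 0.3608.
Net AUC ratio = 1 / 0.3608 = 2.77.

2.77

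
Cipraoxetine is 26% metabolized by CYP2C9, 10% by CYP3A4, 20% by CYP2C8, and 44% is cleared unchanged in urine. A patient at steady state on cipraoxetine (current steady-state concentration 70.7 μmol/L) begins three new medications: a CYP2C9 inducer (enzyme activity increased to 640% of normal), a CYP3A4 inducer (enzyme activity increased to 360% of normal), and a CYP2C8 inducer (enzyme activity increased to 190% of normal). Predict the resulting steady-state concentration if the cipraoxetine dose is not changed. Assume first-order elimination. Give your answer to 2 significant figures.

CYP2C9: 0.26 × 6.4 = 1.664
CYP3A4: 0.1 × 3.6 = 0.36
CYP2C8: 0.2 × 1.9 = 0.38
Other: 0.44 (unchanged)
New clearance relative to baseline: 1.664 + 0.36 + 0.38 + 0.44 = 2.844.
New steady-state concentration = 70.7 / 2.844 = 25 μmol/L (concentration scales inversely with clearance).

25 μmol/L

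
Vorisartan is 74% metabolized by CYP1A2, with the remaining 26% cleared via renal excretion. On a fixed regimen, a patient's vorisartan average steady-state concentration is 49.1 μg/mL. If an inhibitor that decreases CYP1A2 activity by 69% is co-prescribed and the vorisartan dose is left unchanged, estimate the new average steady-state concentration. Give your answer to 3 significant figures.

CYP1A2: 0.74 × 0.31 = 0.2294
Other: 0.26 (unchanged)
Relative clearance = 0.2294 + 0.26 = 0.4894.
New average steady-state concentration = baseline ÷ relative clearance = 49.1 / 0.4894 = 100 μg/mL.

100 μg/mL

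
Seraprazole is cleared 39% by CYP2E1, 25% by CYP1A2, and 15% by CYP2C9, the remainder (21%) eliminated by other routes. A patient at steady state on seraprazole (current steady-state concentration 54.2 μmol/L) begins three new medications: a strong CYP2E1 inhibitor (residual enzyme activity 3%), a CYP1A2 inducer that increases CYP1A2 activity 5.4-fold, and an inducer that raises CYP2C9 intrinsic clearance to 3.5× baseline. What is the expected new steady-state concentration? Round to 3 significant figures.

The CYP2E1 pathway (39% of clearance) drops to 0.03× activity: 0.39 × 0.03 = 0.0117.
The CYP1A2 pathway (25% of clearance) is boosted to 5.4× activity: 0.25 × 5.4 = 1.35.
The CYP2C9 pathway (15% of clearance) rises to 3.5× activity: 0.15 × 3.5 = 0.525.
Non-CYP routes (21%) are unchanged.
Relative clearance = 0.0117 + 1.35 + 0.525 + 0.21 = 2.0967.
New steady-state concentration = 54.2 / 2.0967 = 25.9 μmol/L (concentration scales inversely with clearance).

25.9 μmol/L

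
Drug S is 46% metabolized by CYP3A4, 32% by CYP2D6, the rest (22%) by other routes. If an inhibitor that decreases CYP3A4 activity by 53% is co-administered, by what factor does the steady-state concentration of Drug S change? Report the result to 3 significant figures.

1.32

The CYP3A4 pathway (46% of clearance) drops to 0.47× activity: 0.46 × 0.47 = 0.2162.
CYP2D6 (32%) and the residual 22% are unaffected.
Relative clearance = 0.2162 + 0.32 + 0.22 = 0.7562.
Since steady-state concentration ∝ 1/CL, the ratio is 1 / 0.7562 = 1.32.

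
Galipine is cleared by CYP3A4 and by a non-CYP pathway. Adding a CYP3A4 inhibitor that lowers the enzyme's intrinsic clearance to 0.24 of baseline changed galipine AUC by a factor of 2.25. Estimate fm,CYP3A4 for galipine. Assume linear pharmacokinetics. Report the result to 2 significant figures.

CL'/CL = 1 / 2.25 = 0.4444
0.24·fm + (1 − fm) = 0.4444
fm = (0.4444 − 1) / (0.24 − 1) = 0.73

0.73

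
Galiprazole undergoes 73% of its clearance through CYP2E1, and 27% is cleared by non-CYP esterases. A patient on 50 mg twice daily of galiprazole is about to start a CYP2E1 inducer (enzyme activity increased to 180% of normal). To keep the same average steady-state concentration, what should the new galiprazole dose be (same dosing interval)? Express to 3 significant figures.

CYP2E1: 0.73 × 1.8 = 1.314
Other: 0.27 (unchanged)
CL_new/CL_old = 1.314 + 0.27 = 1.584.
Exposure is unchanged when dose changes in proportion to clearance. New dose = 50 mg × 1.584 = 79.2 mg.

79.2 mg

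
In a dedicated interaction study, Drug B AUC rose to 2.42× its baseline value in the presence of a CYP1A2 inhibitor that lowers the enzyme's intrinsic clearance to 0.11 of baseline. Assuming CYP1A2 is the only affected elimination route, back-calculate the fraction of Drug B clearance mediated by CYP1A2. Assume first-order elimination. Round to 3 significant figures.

0.659

Let x = fm,CYP1A2. Because AUC ∝ 1/CL, relative clearance fell to 1/2.42 = 0.4132.
Setting x·0.11 + (1 − x) = 0.4132 and solving: x = (0.4132 − 1)/(0.11 − 1) = 0.659.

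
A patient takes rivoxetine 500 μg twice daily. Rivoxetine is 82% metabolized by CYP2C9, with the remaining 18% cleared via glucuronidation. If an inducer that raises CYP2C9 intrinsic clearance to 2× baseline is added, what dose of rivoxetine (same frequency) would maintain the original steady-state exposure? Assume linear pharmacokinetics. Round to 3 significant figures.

910 μg

CYP2C9: 0.82 × 2 = 1.64
Other: 0.18 (unchanged)
CL_new/CL_old = 1.64 + 0.18 = 1.82.
To maintain the same steady-state level, dose must scale with clearance: new dose = 500 × 1.82 = 910 μg.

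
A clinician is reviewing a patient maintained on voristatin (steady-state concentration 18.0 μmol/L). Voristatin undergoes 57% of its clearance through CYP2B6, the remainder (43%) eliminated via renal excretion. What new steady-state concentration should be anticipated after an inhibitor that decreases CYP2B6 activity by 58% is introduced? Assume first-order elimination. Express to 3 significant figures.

The CYP2B6 pathway (57% of clearance) drops to 0.42× activity: 0.57 × 0.42 = 0.2394.
The remaining 43% of clearance is unaffected.
Relative clearance = 0.2394 + 0.43 = 0.6694.
Steady-state concentration ∝ 1/CL, so new value = 18.0 / 0.6694 = 26.9 μmol/L.

26.9 μmol/L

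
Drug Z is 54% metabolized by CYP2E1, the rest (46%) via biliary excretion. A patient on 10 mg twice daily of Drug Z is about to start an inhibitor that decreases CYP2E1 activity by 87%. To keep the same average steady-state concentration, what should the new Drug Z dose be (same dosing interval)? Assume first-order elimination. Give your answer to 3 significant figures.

5.30 mg

The CYP2E1 pathway (54% of clearance) falls to 0.13× activity: 0.54 × 0.13 = 0.0702.
Non-CYP routes (46%) are unchanged.
New clearance relative to baseline: 0.0702 + 0.46 = 0.5302.
Css,avg = (dose rate)/CL, so holding Css fixed requires dose ∝ CL: 10 × 0.5302 = 5.30 mg.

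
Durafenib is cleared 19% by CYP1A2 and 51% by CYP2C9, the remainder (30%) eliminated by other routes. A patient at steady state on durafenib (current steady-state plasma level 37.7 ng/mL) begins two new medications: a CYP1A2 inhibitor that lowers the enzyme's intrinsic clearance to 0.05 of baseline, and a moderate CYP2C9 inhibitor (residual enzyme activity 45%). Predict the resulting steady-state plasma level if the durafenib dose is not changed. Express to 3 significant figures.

69.9 ng/mL

The CYP1A2 pathway (19% of clearance) drops to 0.05× activity: 0.19 × 0.05 = 0.0095.
The CYP2C9 pathway (51% of clearance) falls to 0.45× activity: 0.51 × 0.45 = 0.2295.
Non-CYP routes (30%) are unchanged.
New clearance relative to baseline: 0.0095 + 0.2295 + 0.3 = 0.539.
Steady-state plasma level ∝ 1/CL: new value = 37.7 / 0.539 = 69.9 ng/mL.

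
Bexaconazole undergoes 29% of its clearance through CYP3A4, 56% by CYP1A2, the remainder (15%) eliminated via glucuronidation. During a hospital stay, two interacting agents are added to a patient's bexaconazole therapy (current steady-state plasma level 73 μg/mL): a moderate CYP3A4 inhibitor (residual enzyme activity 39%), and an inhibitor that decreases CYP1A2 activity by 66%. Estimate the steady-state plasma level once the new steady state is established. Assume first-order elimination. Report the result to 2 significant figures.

CYP3A4: 0.29 × 0.39 = 0.1131
CYP1A2: 0.56 × 0.34 = 0.1904
Other: 0.15 (unchanged)
CL_new/CL_old = 0.1131 + 0.1904 + 0.15 = 0.4535.
New steady-state plasma level = 73 / 0.4535 = 1.6 × 10² μg/mL (concentration scales inversely with clearance).

1.6 × 10² μg/mL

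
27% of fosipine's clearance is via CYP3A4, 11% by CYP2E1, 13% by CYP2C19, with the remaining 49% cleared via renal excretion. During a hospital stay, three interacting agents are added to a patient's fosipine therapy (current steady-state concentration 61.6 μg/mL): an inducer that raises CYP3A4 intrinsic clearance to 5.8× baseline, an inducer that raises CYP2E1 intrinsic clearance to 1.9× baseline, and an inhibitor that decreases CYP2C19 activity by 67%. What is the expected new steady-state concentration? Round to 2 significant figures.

CYP3A4: 0.27 × 5.8 = 1.566
CYP2E1: 0.11 × 1.9 = 0.209
CYP2C19: 0.13 × 0.33 = 0.0429
Other: 0.49 (unchanged)
New clearance relative to baseline: 1.566 + 0.209 + 0.0429 + 0.49 = 2.3079.
Dividing the baseline by the relative clearance: 61.6 / 2.3079 = 27 μg/mL.

27 μg/mL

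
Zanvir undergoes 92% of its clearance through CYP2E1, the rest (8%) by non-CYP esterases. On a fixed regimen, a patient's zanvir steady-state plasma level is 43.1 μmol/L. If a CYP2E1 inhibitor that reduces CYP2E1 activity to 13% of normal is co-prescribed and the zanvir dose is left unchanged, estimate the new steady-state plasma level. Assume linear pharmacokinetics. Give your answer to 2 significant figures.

CYP2E1: 0.92 × 0.13 = 0.1196
Other: 0.08 (unchanged)
New clearance relative to baseline: 0.1196 + 0.08 = 0.1996.
New steady-state plasma level = baseline ÷ relative clearance = 43.1 / 0.1996 = 2.2 × 10² μmol/L.

2.2 × 10² μmol/L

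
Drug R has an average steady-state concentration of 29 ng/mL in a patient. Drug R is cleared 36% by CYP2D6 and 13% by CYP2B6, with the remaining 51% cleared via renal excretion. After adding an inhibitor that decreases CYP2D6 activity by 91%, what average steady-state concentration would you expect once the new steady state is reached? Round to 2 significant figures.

The CYP2D6 pathway (36% of clearance) falls to 0.09× activity: 0.36 × 0.09 = 0.0324.
CYP2B6 (13%) and the residual 51% are unaffected.
Relative clearance = 0.0324 + 0.13 + 0.51 = 0.6724.
New average steady-state concentration = baseline ÷ relative clearance = 29 / 0.6724 = 43 ng/mL.

43 ng/mL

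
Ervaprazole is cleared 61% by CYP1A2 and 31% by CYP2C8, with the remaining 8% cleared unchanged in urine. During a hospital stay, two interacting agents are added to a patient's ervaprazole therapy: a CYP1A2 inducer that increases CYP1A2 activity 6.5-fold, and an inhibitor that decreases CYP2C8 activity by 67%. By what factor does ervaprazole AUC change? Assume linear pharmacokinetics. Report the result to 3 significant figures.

0.241

The CYP1A2 pathway (61% of clearance) is boosted to 6.5× activity: 0.61 × 6.5 = 3.965.
The CYP2C8 pathway (31% of clearance) is reduced to 0.33× activity: 0.31 × 0.33 = 0.1023.
Non-CYP routes (8%) are unchanged.
CL_new/CL_old = 3.965 + 0.1023 + 0.08 = 4.1473.
Net AUC ratio = 1 / 4.1473 = 0.241.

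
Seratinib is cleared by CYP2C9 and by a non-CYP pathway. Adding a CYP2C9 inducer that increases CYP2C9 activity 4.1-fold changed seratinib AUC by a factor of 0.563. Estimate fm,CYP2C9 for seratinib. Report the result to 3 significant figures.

0.250

CL'/CL = 1 / 0.563 = 1.776
4.1·fm + (1 − fm) = 1.776
fm = (1.776 − 1) / (4.1 − 1) = 0.250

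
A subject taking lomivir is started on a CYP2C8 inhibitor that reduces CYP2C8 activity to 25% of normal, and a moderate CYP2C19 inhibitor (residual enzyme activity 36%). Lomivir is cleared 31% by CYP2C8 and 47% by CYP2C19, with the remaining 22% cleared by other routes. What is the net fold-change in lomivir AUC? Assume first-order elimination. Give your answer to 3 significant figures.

CYP2C8: 0.31 × 0.25 = 0.0775
CYP2C19: 0.47 × 0.36 = 0.1692
Other: 0.22 (unchanged)
New clearance relative to baseline: 0.0775 + 0.1692 + 0.22 = 0.4667.
AUC ∝ 1/CL: fold-change = 1 / 0.4667 = 2.14.

2.14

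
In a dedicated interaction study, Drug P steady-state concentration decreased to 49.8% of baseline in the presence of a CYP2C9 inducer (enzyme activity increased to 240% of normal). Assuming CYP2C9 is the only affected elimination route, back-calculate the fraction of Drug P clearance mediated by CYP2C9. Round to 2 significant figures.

0.72

Call the CYP2C9 fraction fm. After the interaction, CL_new/CL_old = fm × 2.4 + (1 − fm).
Steady-state concentration ratio = 1 / (new CL fraction), so new CL fraction = 1 / 0.498 = 2.008.
fm × 2.4 + 1 − fm = 2.008  ⇒  fm × (2.4 − 1) = 1.008  ⇒  fm = 0.72.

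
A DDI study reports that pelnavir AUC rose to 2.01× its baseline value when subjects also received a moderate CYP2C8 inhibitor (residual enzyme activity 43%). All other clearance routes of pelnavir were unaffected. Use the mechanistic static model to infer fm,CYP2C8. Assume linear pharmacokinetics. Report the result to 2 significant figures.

0.88

CL'/CL = 1 / 2.01 = 0.4975
0.43·fm + (1 − fm) = 0.4975
fm = (0.4975 − 1) / (0.43 − 1) = 0.88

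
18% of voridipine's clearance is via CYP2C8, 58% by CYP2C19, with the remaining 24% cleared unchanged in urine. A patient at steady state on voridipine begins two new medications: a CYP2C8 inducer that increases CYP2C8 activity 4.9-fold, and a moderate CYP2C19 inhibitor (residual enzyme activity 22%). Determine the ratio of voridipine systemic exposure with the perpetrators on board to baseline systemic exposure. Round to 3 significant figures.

0.800

CYP2C8: 0.18 × 4.9 = 0.882
CYP2C19: 0.58 × 0.22 = 0.1276
Other: 0.24 (unchanged)
Relative clearance = 0.882 + 0.1276 + 0.24 = 1.2496.
Systemic exposure ∝ 1/CL: fold-change = 1 / 1.2496 = 0.800.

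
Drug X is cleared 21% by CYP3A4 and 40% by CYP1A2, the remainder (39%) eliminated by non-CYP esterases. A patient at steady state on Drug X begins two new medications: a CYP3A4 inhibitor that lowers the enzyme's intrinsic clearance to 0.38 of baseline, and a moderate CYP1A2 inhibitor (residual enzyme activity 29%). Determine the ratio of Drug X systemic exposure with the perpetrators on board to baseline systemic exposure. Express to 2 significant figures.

The CYP3A4 pathway (21% of clearance) falls to 0.38× activity: 0.21 × 0.38 = 0.0798.
The CYP1A2 pathway (40% of clearance) falls to 0.29× activity: 0.4 × 0.29 = 0.116.
Non-CYP routes (39%) are unchanged.
Relative clearance = 0.0798 + 0.116 + 0.39 = 0.5858.
Because systemic exposure varies inversely with clearance, the combined effect is 1 / 0.5858 = 1.7.

1.7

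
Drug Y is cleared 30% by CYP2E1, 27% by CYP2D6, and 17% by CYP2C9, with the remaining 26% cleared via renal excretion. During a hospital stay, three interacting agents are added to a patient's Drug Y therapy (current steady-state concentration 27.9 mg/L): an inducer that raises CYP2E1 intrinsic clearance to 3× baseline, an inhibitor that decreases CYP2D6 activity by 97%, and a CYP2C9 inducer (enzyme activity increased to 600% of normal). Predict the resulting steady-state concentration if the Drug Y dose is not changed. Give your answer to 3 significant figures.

12.8 mg/L

The CYP2E1 pathway (30% of clearance) is boosted to 3× activity: 0.3 × 3 = 0.9.
The CYP2D6 pathway (27% of clearance) drops to 0.03× activity: 0.27 × 0.03 = 0.0081.
The CYP2C9 pathway (17% of clearance) is boosted to 6× activity: 0.17 × 6 = 1.02.
The remaining 26% of clearance is unaffected.
Relative clearance = 0.9 + 0.0081 + 1.02 + 0.26 = 2.1881.
Dividing the baseline by the relative clearance: 27.9 / 2.1881 = 12.8 mg/L.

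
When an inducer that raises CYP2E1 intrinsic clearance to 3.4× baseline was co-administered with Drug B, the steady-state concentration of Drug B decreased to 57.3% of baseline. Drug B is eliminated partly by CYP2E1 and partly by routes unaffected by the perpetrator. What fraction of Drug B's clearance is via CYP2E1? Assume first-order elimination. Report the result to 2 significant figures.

CL'/CL = 1 / 0.573 = 1.745
3.4·fm + (1 − fm) = 1.745
fm = (1.745 − 1) / (3.4 − 1) = 0.31

0.31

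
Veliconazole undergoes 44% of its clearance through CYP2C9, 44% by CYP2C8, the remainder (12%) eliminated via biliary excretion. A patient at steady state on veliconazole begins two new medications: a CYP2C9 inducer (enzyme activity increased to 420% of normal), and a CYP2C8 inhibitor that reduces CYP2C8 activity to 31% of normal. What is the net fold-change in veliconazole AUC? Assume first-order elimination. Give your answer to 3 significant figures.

The CYP2C9 pathway (44% of clearance) increases to 4.2× activity: 0.44 × 4.2 = 1.848.
The CYP2C8 pathway (44% of clearance) is reduced to 0.31× activity: 0.44 × 0.31 = 0.1364.
Non-CYP routes (12%) are unchanged.
Relative clearance = 1.848 + 0.1364 + 0.12 = 2.1044.
AUC ∝ 1/CL: fold-change = 1 / 2.1044 = 0.475.

0.475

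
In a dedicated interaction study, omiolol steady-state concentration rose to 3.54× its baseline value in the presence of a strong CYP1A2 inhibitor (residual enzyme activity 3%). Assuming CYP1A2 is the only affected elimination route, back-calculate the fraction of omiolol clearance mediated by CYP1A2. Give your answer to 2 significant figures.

CL'/CL = 1 / 3.54 = 0.2825
0.03·fm + (1 − fm) = 0.2825
fm = (0.2825 − 1) / (0.03 − 1) = 0.74

0.74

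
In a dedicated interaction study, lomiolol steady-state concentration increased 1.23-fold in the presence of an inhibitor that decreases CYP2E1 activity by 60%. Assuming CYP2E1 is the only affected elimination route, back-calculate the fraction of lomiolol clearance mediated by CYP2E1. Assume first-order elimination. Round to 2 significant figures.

0.31

CL'/CL = 1 / 1.23 = 0.813
0.4·fm + (1 − fm) = 0.813
fm = (0.813 − 1) / (0.4 − 1) = 0.31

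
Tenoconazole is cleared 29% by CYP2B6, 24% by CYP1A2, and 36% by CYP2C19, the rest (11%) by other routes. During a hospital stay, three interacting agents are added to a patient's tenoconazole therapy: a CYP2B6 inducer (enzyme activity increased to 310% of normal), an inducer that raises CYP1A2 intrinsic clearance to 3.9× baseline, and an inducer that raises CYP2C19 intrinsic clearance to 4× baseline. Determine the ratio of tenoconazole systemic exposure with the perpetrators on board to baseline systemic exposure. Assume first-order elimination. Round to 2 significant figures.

0.30

CYP2B6: 0.29 × 3.1 = 0.899
CYP1A2: 0.24 × 3.9 = 0.936
CYP2C19: 0.36 × 4 = 1.44
Other: 0.11 (unchanged)
Relative clearance = 0.899 + 0.936 + 1.44 + 0.11 = 3.385.
Because systemic exposure varies inversely with clearance, the combined effect is 1 / 3.385 = 0.30.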